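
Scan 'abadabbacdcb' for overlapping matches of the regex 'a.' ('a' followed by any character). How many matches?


Pattern: a. means 'a' followed by any character.
Scanning 'abadabbacdcb' position-by-position:
  Pos 0: window 'ab' -> MATCH
  Pos 1: window 'ba' -> no
  Pos 2: window 'ad' -> MATCH
  Pos 3: window 'da' -> no
  Pos 4: window 'ab' -> MATCH
  Pos 5: window 'bb' -> no
  Pos 6: window 'ba' -> no
  Pos 7: window 'ac' -> MATCH
  Pos 8: window 'cd' -> no
  Pos 9: window 'dc' -> no
  Pos 10: window 'cb' -> no
  Pos 11: window 'b' -> no
Total matches: 4

4


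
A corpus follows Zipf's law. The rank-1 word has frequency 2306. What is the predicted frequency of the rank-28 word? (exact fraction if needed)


Zipf's law: freq(rank) = f1 / rank
f1 = 2306, rank = 28
freq = 2306 / 28
GCD(2306, 28) = 2
Simplified: 1153/14

1153/14


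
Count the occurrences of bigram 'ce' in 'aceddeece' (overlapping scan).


Scanning 'aceddeece' for bigram 'ce':
  Position 0: 'ac' -> no
  Position 1: 'ce' -> MATCH
  Position 2: 'ed' -> no
  Position 3: 'dd' -> no
  Position 4: 'de' -> no
  Position 5: 'ee' -> no
  Position 6: 'ec' -> no
  Position 7: 'ce' -> MATCH
Total matches: 2

2


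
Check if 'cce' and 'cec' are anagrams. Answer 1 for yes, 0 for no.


Sort characters of 'cce': 'cce'
Sort characters of 'cec': 'cce'
Sorted forms match -> they ARE anagrams
Result: 1

1


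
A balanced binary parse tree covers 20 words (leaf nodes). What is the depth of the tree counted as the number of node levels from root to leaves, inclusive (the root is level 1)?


In a balanced binary tree with n leaves the deepest leaf is ceil(log2(n)) edges below the root,
so counting node levels inclusive of root and leaves gives ceil(log2(n)) + 1 levels.
log2(20) = 4.3219
ceil(4.3219) = 5
levels = 5 + 1 = 6

6


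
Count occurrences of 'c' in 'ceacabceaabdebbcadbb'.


Scanning 'ceacabceaabdebbcadbb' for 'c':
  Position 0: 'c' -> MATCH (count: 1)
  Position 3: 'c' -> MATCH (count: 2)
  Position 6: 'c' -> MATCH (count: 3)
  Position 15: 'c' -> MATCH (count: 4)
Total occurrences of 'c': 4

4


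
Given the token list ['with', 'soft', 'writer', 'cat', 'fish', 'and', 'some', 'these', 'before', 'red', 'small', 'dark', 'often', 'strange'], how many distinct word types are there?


Listing all tokens and tracking unique types:
  Token 1: 'with' -> NEW (unique so far: 1)
  Token 2: 'soft' -> NEW (unique so far: 2)
  Token 3: 'writer' -> NEW (unique so far: 3)
  Token 4: 'cat' -> NEW (unique so far: 4)
  Token 5: 'fish' -> NEW (unique so far: 5)
  Token 6: 'and' -> NEW (unique so far: 6)
  Token 7: 'some' -> NEW (unique so far: 7)
  Token 8: 'these' -> NEW (unique so far: 8)
  Token 9: 'before' -> NEW (unique so far: 9)
  Token 10: 'red' -> NEW (unique so far: 10)
  Token 11: 'small' -> NEW (unique so far: 11)
  Token 12: 'dark' -> NEW (unique so far: 12)
  Token 13: 'often' -> NEW (unique so far: 13)
  Token 14: 'strange' -> NEW (unique so far: 14)
Unique types: ('and', 'before', 'cat', 'dark', 'fish', 'often', 'red', 'small', 'soft', 'some', 'strange', 'these', 'with', 'writer')
Vocabulary size: 14

14


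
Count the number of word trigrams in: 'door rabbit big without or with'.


Word trigrams from [6] words:
  Trigram 1: (door rabbit big)
  Trigram 2: (rabbit big without)
  Trigram 3: (big without or)
  Trigram 4: (without or with)
Total word trigrams: 6 - 2 = 4

4


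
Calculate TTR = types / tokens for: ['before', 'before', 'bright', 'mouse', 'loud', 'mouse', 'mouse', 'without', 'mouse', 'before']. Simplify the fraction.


Tokens: 10
Unique types: ('before', 'bright', 'loud', 'mouse', 'without') = 5
TTR = 5/10
Simplify: divide both by 5 -> 1/2
TTR = 1/2

1/2


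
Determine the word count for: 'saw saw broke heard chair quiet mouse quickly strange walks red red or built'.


Counting words by splitting on spaces:
  Word 1: 'saw'
  Word 2: 'saw'
  Word 3: 'broke'
  Word 4: 'heard'
  Word 5: 'chair'
  Word 6: 'quiet'
  Word 7: 'mouse'
  Word 8: 'quickly'
  Word 9: 'strange'
  Word 10: 'walks'
  Word 11: 'red'
  Word 12: 'red'
  Word 13: 'or'
  Word 14: 'built'
Total words: 14

14


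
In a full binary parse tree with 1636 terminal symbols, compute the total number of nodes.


Leaf nodes (terminals): 1636
Internal nodes = n - 1 = 1636 - 1 = 1635
Total = leaves + internal = 1636 + 1635 = 3271

3271


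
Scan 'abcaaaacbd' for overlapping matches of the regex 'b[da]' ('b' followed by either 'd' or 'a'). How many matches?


Pattern: b[da] means 'b' followed by either 'd' or 'a'.
Scanning 'abcaaaacbd' position-by-position:
  Pos 0: window 'ab' -> no
  Pos 1: window 'bc' -> no
  Pos 2: window 'ca' -> no
  Pos 3: window 'aa' -> no
  Pos 4: window 'aa' -> no
  Pos 5: window 'aa' -> no
  Pos 6: window 'ac' -> no
  Pos 7: window 'cb' -> no
  Pos 8: window 'bd' -> MATCH
  Pos 9: window 'd' -> no
Total matches: 1

1


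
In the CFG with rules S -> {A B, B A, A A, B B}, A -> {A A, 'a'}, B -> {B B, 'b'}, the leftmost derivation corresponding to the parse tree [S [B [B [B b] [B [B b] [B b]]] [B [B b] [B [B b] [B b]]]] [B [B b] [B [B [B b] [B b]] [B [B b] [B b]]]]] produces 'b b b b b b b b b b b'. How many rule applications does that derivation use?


Every bracketed nonterminal node [X ...] in the tree is produced by exactly one rule application.
Reading the tree off as a leftmost derivation:
  Step 1: S  =>  B B   (applied S -> B B)
  Step 2: B B  =>  B B B   (applied B -> B B)
  Step 3: B B B  =>  B B B B   (applied B -> B B)
  Step 4: B B B B  =>  b B B B   (applied B -> b)
  Step 5: b B B B  =>  b B B B B   (applied B -> B B)
  Step 6: b B B B B  =>  b b B B B   (applied B -> b)
  Step 7: b b B B B  =>  b b b B B   (applied B -> b)
  Step 8: b b b B B  =>  b b b B B B   (applied B -> B B)
  Step 9: b b b B B B  =>  b b b b B B   (applied B -> b)
  Step 10: b b b b B B  =>  b b b b B B B   (applied B -> B B)
  Step 11: b b b b B B B  =>  b b b b b B B   (applied B -> b)
  Step 12: b b b b b B B  =>  b b b b b b B   (applied B -> b)
  Step 13: b b b b b b B  =>  b b b b b b B B   (applied B -> B B)
  Step 14: b b b b b b B B  =>  b b b b b b b B   (applied B -> b)
  Step 15: b b b b b b b B  =>  b b b b b b b B B   (applied B -> B B)
  Step 16: b b b b b b b B B  =>  b b b b b b b B B B   (applied B -> B B)
  Step 17: b b b b b b b B B B  =>  b b b b b b b b B B   (applied B -> b)
  Step 18: b b b b b b b b B B  =>  b b b b b b b b b B   (applied B -> b)
  Step 19: b b b b b b b b b B  =>  b b b b b b b b b B B   (applied B -> B B)
  Step 20: b b b b b b b b b B B  =>  b b b b b b b b b b B   (applied B -> b)
  Step 21: b b b b b b b b b b B  =>  b b b b b b b b b b b   (applied B -> b)
Final yield: b b b b b b b b b b b
Total rewrite steps: 21

21


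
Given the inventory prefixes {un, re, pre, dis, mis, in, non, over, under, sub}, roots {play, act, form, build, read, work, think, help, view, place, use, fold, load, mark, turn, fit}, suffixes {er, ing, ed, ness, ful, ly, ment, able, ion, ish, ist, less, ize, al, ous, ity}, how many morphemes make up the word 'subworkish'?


Segmenting 'subworkish' against the inventory:
  'sub' -> prefix (morpheme 1)
  'work' -> root (morpheme 2)
  'ish' -> suffix (morpheme 3)
Total morphemes: 3

3


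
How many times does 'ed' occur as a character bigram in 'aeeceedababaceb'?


Scanning 'aeeceedababaceb' for bigram 'ed':
  Position 0: 'ae' -> no
  Position 1: 'ee' -> no
  Position 2: 'ec' -> no
  Position 3: 'ce' -> no
  Position 4: 'ee' -> no
  Position 5: 'ed' -> MATCH
  Position 6: 'da' -> no
  Position 7: 'ab' -> no
  Position 8: 'ba' -> no
  Position 9: 'ab' -> no
  Position 10: 'ba' -> no
  Position 11: 'ac' -> no
  Position 12: 'ce' -> no
  Position 13: 'eb' -> no
Total matches: 1

1


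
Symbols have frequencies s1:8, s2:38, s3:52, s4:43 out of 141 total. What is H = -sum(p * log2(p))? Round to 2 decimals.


Computing entropy H = -sum(p_i * log2(p_i)):
  s1: p = 8/141 = 0.0567, -p*log2(p) = 0.2349
  s2: p = 38/141 = 0.2695, -p*log2(p) = 0.5098
  s3: p = 52/141 = 0.3688, -p*log2(p) = 0.5307
  s4: p = 43/141 = 0.3050, -p*log2(p) = 0.5225
H = sum of terms = 1.7979
Rounded to 2 decimals: 1.80

1.80


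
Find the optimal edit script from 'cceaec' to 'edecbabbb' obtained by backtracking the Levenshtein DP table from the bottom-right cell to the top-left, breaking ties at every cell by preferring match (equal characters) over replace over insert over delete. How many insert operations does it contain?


Edit distance = 7. Backtracking from cell (6, 9) with preference match > replace > insert > delete,
then listing the resulting alignment 'cceaec' -> 'edecbabbb' left to right:
  Step 1: insert 'e' [insertion #1]
  Step 2: insert 'd' [insertion #2]
  Step 3: replace c->e
  Step 4: keep 'c'
  Step 5: replace e->b
  Step 6: keep 'a'
  Step 7: insert 'b' [insertion #3]
  Step 8: replace e->b
  Step 9: replace c->b
Total insertions: 3

3


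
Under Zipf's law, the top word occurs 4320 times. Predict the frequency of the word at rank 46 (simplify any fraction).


Zipf's law: freq(rank) = f1 / rank
f1 = 4320, rank = 46
freq = 4320 / 46
GCD(4320, 46) = 2
Simplified: 2160/23

2160/23


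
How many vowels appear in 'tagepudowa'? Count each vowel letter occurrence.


Scanning each character of 'tagepudowa':
  Position 1: 't' -> consonant (running count: 0)
  Position 2: 'a' -> vowel (running count: 1)
  Position 3: 'g' -> consonant (running count: 1)
  Position 4: 'e' -> vowel (running count: 2)
  Position 5: 'p' -> consonant (running count: 2)
  Position 6: 'u' -> vowel (running count: 3)
  Position 7: 'd' -> consonant (running count: 3)
  Position 8: 'o' -> vowel (running count: 4)
  Position 9: 'w' -> consonant (running count: 4)
  Position 10: 'a' -> vowel (running count: 5)
Total vowels: 5

5


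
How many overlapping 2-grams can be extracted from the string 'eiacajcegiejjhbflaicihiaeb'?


String 'eiacajcegiejjhbflaicihiaeb' has length L = 26.
Number of overlapping n-grams = L - n + 1
Substituting: 26 - 2 + 1 = 25

25


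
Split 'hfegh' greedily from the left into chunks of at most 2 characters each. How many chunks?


'hfegh' has 5 characters.
Chunking with max size 2:
  Chunk 1: 'hf' (positions 0-1)
  Chunk 2: 'eg' (positions 2-3)
  Chunk 3: 'h' (positions 4-4)
Total chunks: ceil(5 / 2) = 3

3


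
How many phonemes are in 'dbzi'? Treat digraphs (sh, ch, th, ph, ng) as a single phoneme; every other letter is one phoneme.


Parsing 'dbzi' greedily, digraphs first:
  'd' -> consonant phoneme (phonemes so far: 1)
  'b' -> consonant phoneme (phonemes so far: 2)
  'z' -> consonant phoneme (phonemes so far: 3)
  'i' -> vowel phoneme (phonemes so far: 4)
Total phonemes: 4

4


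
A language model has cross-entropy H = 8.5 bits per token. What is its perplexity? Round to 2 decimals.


Perplexity formula: PP = 2^H
H = 8.5
PP = 2^8.5
Decompose: 2^8.5 = 2^8 * 2^0.5 = 2^8 * sqrt(2)
2^8 = 256, sqrt(2) ~ 1.4142136
PP ~ 256 * 1.4142136 = 362.0386816
Rounded to 2 decimals: 362.04

362.04


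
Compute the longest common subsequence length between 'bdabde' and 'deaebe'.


DP table for LCS of 'bdabde' and 'deaebe':
       d  e  a  e  b  e
    0  0  0  0  0  0  0
  b 0  0  0  0  0  1  1
  d 0  1  1  1  1  1  1
  a 0  1  1  2  2  2  2
  b 0  1  1  2  2  3  3
  d 0  1  1  2  2  3  3
  e 0  1  2  2  3  3  4
LCS: 'dabe'
LCS length = 4

4


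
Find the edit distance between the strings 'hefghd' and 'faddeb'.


Building DP table for s1='hefghd' (len 6) and s2='faddeb' (len 6):
       f  a  d  d  e  b
    0  1  2  3  4  5  6
  h 1  1  2  3  4  5  6
  e 2  2  2  3  4  4  5
  f 3  2  3  3  4  5  5
  g 4  3  3  4  4  5  6
  h 5  4  4  4  5  5  6
  d 6  5  5  4  4  5  6
Edit distance = dp[6][6] = 6

6


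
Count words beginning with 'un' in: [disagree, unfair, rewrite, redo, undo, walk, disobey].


Checking each word for prefix 'un':
  'disagree' -> no (count: 0)
  'unfair' -> YES, starts with 'un' (count: 1)
  'rewrite' -> no (count: 1)
  'redo' -> no (count: 1)
  'undo' -> YES, starts with 'un' (count: 2)
  'walk' -> no (count: 2)
  'disobey' -> no (count: 2)
Total with prefix 'un': 2

2


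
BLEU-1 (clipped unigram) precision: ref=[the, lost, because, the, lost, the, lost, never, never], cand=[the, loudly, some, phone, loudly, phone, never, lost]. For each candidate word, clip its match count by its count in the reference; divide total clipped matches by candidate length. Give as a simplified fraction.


Reference word counts: {'because': 1, 'lost': 3, 'never': 2, 'the': 3}
Checking each candidate word (with clipping):
  'the' -> in reference (ref count 3, used 1/3) -> match (matches: 1)
  'loudly' -> not in reference -> no match (matches: 1)
  'some' -> not in reference -> no match (matches: 1)
  'phone' -> not in reference -> no match (matches: 1)
  'loudly' -> not in reference -> no match (matches: 1)
  'phone' -> not in reference -> no match (matches: 1)
  'never' -> in reference (ref count 2, used 1/2) -> match (matches: 2)
  'lost' -> in reference (ref count 3, used 1/3) -> match (matches: 3)
Clipped matches: 3, Candidate length: 8
Precision = 3/8

3/8


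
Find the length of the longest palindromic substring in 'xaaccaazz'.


Scanning 'xaaccaazz' for palindromic substrings.
Substring at positions 1-6: 'aaccaa'.
Check: reverse('aaccaa') = 'aaccaa' -> palindrome confirmed.
Neighbouring characters ('x' / 'z') break symmetry, so it cannot extend further.
No longer palindromic substring exists; longest length = 6

6


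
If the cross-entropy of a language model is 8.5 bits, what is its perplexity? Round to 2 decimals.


Perplexity formula: PP = 2^H
H = 8.5
PP = 2^8.5
Decompose: 2^8.5 = 2^8 * 2^0.5 = 2^8 * sqrt(2)
2^8 = 256, sqrt(2) ~ 1.4142136
PP ~ 256 * 1.4142136 = 362.0386816
Rounded to 2 decimals: 362.04

362.04


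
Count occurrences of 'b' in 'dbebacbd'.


Scanning 'dbebacbd' for 'b':
  Position 1: 'b' -> MATCH (count: 1)
  Position 3: 'b' -> MATCH (count: 2)
  Position 6: 'b' -> MATCH (count: 3)
Total occurrences of 'b': 3

3


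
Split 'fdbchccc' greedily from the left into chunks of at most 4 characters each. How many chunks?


'fdbchccc' has 8 characters.
Chunking with max size 4:
  Chunk 1: 'fdbc' (positions 0-3)
  Chunk 2: 'hccc' (positions 4-7)
Total chunks: ceil(8 / 4) = 2

2


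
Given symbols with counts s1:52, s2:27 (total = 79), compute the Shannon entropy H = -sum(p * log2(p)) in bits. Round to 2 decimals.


Computing entropy H = -sum(p_i * log2(p_i)):
  s1: p = 52/79 = 0.6582, -p*log2(p) = 0.3971
  s2: p = 27/79 = 0.3418, -p*log2(p) = 0.5294
H = sum of terms = 0.9265
Rounded to 2 decimals: 0.93

0.93


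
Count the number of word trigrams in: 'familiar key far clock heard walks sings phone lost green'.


Word trigrams from [10] words:
  Trigram 1: (familiar key far)
  Trigram 2: (key far clock)
  Trigram 3: (far clock heard)
  Trigram 4: (clock heard walks)
  Trigram 5: (heard walks sings)
  Trigram 6: (walks sings phone)
  Trigram 7: (sings phone lost)
  Trigram 8: (phone lost green)
Total word trigrams: 10 - 2 = 8

8


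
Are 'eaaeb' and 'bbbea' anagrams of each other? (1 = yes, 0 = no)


Sort characters of 'eaaeb': 'aabee'
Sort characters of 'bbbea': 'abbbe'
Sorted forms differ -> they are NOT anagrams
Result: 0

0


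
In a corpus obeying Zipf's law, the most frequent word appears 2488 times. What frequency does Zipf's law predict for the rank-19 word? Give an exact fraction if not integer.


Zipf's law: freq(rank) = f1 / rank
f1 = 2488, rank = 19
freq = 2488 / 19
GCD(2488, 19) = 1
Simplified: 2488/19

2488/19


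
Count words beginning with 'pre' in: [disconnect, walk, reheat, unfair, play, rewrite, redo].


Checking each word for prefix 'pre':
  'disconnect' -> no (count: 0)
  'walk' -> no (count: 0)
  'reheat' -> no (count: 0)
  'unfair' -> no (count: 0)
  'play' -> no (count: 0)
  'rewrite' -> no (count: 0)
  'redo' -> no (count: 0)
Total with prefix 'pre': 0

0


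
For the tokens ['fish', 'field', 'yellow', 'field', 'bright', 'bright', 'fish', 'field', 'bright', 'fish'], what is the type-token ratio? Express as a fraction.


Tokens: 10
Unique types: ('bright', 'field', 'fish', 'yellow') = 4
TTR = 4/10
Simplify: divide both by 2 -> 2/5
TTR = 2/5

2/5


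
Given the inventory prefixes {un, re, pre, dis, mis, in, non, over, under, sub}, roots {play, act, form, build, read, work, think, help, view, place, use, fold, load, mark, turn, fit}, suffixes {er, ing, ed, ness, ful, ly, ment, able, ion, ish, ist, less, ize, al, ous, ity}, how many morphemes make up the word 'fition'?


Segmenting 'fition' against the inventory:
  'fit' -> root (morpheme 1)
  'ion' -> suffix (morpheme 2)
Total morphemes: 2

2


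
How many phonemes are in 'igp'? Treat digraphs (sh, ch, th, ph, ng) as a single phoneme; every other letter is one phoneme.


Parsing 'igp' greedily, digraphs first:
  'i' -> vowel phoneme (phonemes so far: 1)
  'g' -> consonant phoneme (phonemes so far: 2)
  'p' -> consonant phoneme (phonemes so far: 3)
Total phonemes: 3

3


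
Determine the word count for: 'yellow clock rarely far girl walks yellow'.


Counting words by splitting on spaces:
  Word 1: 'yellow'
  Word 2: 'clock'
  Word 3: 'rarely'
  Word 4: 'far'
  Word 5: 'girl'
  Word 6: 'walks'
  Word 7: 'yellow'
Total words: 7

7


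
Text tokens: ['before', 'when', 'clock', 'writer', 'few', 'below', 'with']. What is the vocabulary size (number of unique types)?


Listing all tokens and tracking unique types:
  Token 1: 'before' -> NEW (unique so far: 1)
  Token 2: 'when' -> NEW (unique so far: 2)
  Token 3: 'clock' -> NEW (unique so far: 3)
  Token 4: 'writer' -> NEW (unique so far: 4)
  Token 5: 'few' -> NEW (unique so far: 5)
  Token 6: 'below' -> NEW (unique so far: 6)
  Token 7: 'with' -> NEW (unique so far: 7)
Unique types: ('before', 'below', 'clock', 'few', 'when', 'with', 'writer')
Vocabulary size: 7

7


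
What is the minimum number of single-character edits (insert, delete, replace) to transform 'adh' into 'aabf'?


Building DP table for s1='adh' (len 3) and s2='aabf' (len 4):
       a  a  b  f
    0  1  2  3  4
  a 1  0  1  2  3
  d 2  1  1  2  3
  h 3  2  2  2  3
Edit distance = dp[3][4] = 3

3


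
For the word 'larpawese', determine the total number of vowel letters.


Scanning each character of 'larpawese':
  Position 1: 'l' -> consonant (running count: 0)
  Position 2: 'a' -> vowel (running count: 1)
  Position 3: 'r' -> consonant (running count: 1)
  Position 4: 'p' -> consonant (running count: 1)
  Position 5: 'a' -> vowel (running count: 2)
  Position 6: 'w' -> consonant (running count: 2)
  Position 7: 'e' -> vowel (running count: 3)
  Position 8: 's' -> consonant (running count: 3)
  Position 9: 'e' -> vowel (running count: 4)
Total vowels: 4

4


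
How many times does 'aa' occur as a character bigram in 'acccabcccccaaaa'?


Scanning 'acccabcccccaaaa' for bigram 'aa':
  Position 0: 'ac' -> no
  Position 1: 'cc' -> no
  Position 2: 'cc' -> no
  Position 3: 'ca' -> no
  Position 4: 'ab' -> no
  Position 5: 'bc' -> no
  Position 6: 'cc' -> no
  Position 7: 'cc' -> no
  Position 8: 'cc' -> no
  Position 9: 'cc' -> no
  Position 10: 'ca' -> no
  Position 11: 'aa' -> MATCH
  Position 12: 'aa' -> MATCH
  Position 13: 'aa' -> MATCH
Total matches: 3

3


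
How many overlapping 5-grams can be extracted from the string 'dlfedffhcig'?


String 'dlfedffhcig' has length L = 11.
Number of overlapping n-grams = L - n + 1
Substituting: 11 - 5 + 1 = 7

7


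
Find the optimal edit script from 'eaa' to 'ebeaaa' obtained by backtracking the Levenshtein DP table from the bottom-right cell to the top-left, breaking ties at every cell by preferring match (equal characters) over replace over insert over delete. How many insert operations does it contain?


Edit distance = 3. Backtracking from cell (3, 6) with preference match > replace > insert > delete,
then listing the resulting alignment 'eaa' -> 'ebeaaa' left to right:
  Step 1: insert 'e' [insertion #1]
  Step 2: insert 'b' [insertion #2]
  Step 3: keep 'e'
  Step 4: insert 'a' [insertion #3]
  Step 5: keep 'a'
  Step 6: keep 'a'
Total insertions: 3

3


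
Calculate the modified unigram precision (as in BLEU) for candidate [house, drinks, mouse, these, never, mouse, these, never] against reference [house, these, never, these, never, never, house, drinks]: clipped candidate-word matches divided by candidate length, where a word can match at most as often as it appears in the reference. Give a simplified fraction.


Reference word counts: {'drinks': 1, 'house': 2, 'never': 3, 'these': 2}
Checking each candidate word (with clipping):
  'house' -> in reference (ref count 2, used 1/2) -> match (matches: 1)
  'drinks' -> in reference (ref count 1, used 1/1) -> match (matches: 2)
  'mouse' -> not in reference -> no match (matches: 2)
  'these' -> in reference (ref count 2, used 1/2) -> match (matches: 3)
  'never' -> in reference (ref count 3, used 1/3) -> match (matches: 4)
  'mouse' -> not in reference -> no match (matches: 4)
  'these' -> in reference (ref count 2, used 2/2) -> match (matches: 5)
  'never' -> in reference (ref count 3, used 2/3) -> match (matches: 6)
Clipped matches: 6, Candidate length: 8
Precision = 6/8 = 3/4

3/4


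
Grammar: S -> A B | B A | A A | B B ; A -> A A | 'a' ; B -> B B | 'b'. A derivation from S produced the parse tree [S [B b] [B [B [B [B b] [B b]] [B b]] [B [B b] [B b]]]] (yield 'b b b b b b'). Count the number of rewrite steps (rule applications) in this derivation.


Every bracketed nonterminal node [X ...] in the tree is produced by exactly one rule application.
Reading the tree off as a leftmost derivation:
  Step 1: S  =>  B B   (applied S -> B B)
  Step 2: B B  =>  b B   (applied B -> b)
  Step 3: b B  =>  b B B   (applied B -> B B)
  Step 4: b B B  =>  b B B B   (applied B -> B B)
  Step 5: b B B B  =>  b B B B B   (applied B -> B B)
  Step 6: b B B B B  =>  b b B B B   (applied B -> b)
  Step 7: b b B B B  =>  b b b B B   (applied B -> b)
  Step 8: b b b B B  =>  b b b b B   (applied B -> b)
  Step 9: b b b b B  =>  b b b b B B   (applied B -> B B)
  Step 10: b b b b B B  =>  b b b b b B   (applied B -> b)
  Step 11: b b b b b B  =>  b b b b b b   (applied B -> b)
Final yield: b b b b b b
Total rewrite steps: 11

11


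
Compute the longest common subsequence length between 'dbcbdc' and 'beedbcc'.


DP table for LCS of 'dbcbdc' and 'beedbcc':
       b  e  e  d  b  c  c
    0  0  0  0  0  0  0  0
  d 0  0  0  0  1  1  1  1
  b 0  1  1  1  1  2  2  2
  c 0  1  1  1  1  2  3  3
  b 0  1  1  1  1  2  3  3
  d 0  1  1  1  2  2  3  3
  c 0  1  1  1  2  2  3  4
LCS: 'dbcc'
LCS length = 4

4


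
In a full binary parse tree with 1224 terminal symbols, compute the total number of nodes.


Leaf nodes (terminals): 1224
Internal nodes = n - 1 = 1224 - 1 = 1223
Total = leaves + internal = 1224 + 1223 = 2447

2447


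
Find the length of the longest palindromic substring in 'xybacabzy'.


Scanning 'xybacabzy' for palindromic substrings.
Substring at positions 2-6: 'bacab'.
Check: reverse('bacab') = 'bacab' -> palindrome confirmed.
Neighbouring characters ('y' / 'z') break symmetry, so it cannot extend further.
No longer palindromic substring exists; longest length = 5

5


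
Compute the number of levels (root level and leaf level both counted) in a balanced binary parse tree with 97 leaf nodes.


In a balanced binary tree with n leaves the deepest leaf is ceil(log2(n)) edges below the root,
so counting node levels inclusive of root and leaves gives ceil(log2(n)) + 1 levels.
log2(97) = 6.5999
ceil(6.5999) = 7
levels = 7 + 1 = 8

8


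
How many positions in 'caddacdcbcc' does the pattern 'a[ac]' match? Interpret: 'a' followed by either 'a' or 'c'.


Pattern: a[ac] means 'a' followed by either 'a' or 'c'.
Scanning 'caddacdcbcc' position-by-position:
  Pos 0: window 'ca' -> no
  Pos 1: window 'ad' -> no
  Pos 2: window 'dd' -> no
  Pos 3: window 'da' -> no
  Pos 4: window 'ac' -> MATCH
  Pos 5: window 'cd' -> no
  Pos 6: window 'dc' -> no
  Pos 7: window 'cb' -> no
  Pos 8: window 'bc' -> no
  Pos 9: window 'cc' -> no
  Pos 10: window 'c' -> no
Total matches: 1

1


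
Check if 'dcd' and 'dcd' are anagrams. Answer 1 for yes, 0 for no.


Sort characters of 'dcd': 'cdd'
Sort characters of 'dcd': 'cdd'
Sorted forms match -> they ARE anagrams
Result: 1

1


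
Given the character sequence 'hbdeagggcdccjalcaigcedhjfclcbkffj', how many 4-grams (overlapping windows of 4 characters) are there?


String 'hbdeagggcdccjalcaigcedhjfclcbkffj' has length L = 33.
Number of overlapping n-grams = L - n + 1
Substituting: 33 - 4 + 1 = 30

30


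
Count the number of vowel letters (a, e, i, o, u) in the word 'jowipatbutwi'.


Scanning each character of 'jowipatbutwi':
  Position 1: 'j' -> consonant (running count: 0)
  Position 2: 'o' -> vowel (running count: 1)
  Position 3: 'w' -> consonant (running count: 1)
  Position 4: 'i' -> vowel (running count: 2)
  Position 5: 'p' -> consonant (running count: 2)
  Position 6: 'a' -> vowel (running count: 3)
  Position 7: 't' -> consonant (running count: 3)
  Position 8: 'b' -> consonant (running count: 3)
  Position 9: 'u' -> vowel (running count: 4)
  Position 10: 't' -> consonant (running count: 4)
  Position 11: 'w' -> consonant (running count: 4)
  Position 12: 'i' -> vowel (running count: 5)
Total vowels: 5

5


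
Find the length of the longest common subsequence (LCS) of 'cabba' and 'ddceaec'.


DP table for LCS of 'cabba' and 'ddceaec':
       d  d  c  e  a  e  c
    0  0  0  0  0  0  0  0
  c 0  0  0  1  1  1  1  1
  a 0  0  0  1  1  2  2  2
  b 0  0  0  1  1  2  2  2
  b 0  0  0  1  1  2  2  2
  a 0  0  0  1  1  2  2  2
LCS: 'ca'
LCS length = 2

2


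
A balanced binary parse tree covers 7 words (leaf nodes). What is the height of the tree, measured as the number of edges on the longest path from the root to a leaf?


In a balanced binary tree with n leaves the deepest leaf is ceil(log2(n)) edges below the root.
log2(7) = 2.8074
ceil(2.8074) = 3
height (edges) = 3

3


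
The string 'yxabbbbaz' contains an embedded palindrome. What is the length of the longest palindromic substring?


Scanning 'yxabbbbaz' for palindromic substrings.
Substring at positions 2-7: 'abbbba'.
Check: reverse('abbbba') = 'abbbba' -> palindrome confirmed.
Neighbouring characters ('x' / 'z') break symmetry, so it cannot extend further.
No longer palindromic substring exists; longest length = 6

6


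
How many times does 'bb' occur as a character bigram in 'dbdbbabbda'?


Scanning 'dbdbbabbda' for bigram 'bb':
  Position 0: 'db' -> no
  Position 1: 'bd' -> no
  Position 2: 'db' -> no
  Position 3: 'bb' -> MATCH
  Position 4: 'ba' -> no
  Position 5: 'ab' -> no
  Position 6: 'bb' -> MATCH
  Position 7: 'bd' -> no
  Position 8: 'da' -> no
Total matches: 2

2


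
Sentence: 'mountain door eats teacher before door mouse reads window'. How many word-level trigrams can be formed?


Word trigrams from [9] words:
  Trigram 1: (mountain door eats)
  Trigram 2: (door eats teacher)
  Trigram 3: (eats teacher before)
  Trigram 4: (teacher before door)
  Trigram 5: (before door mouse)
  Trigram 6: (door mouse reads)
  Trigram 7: (mouse reads window)
Total word trigrams: 9 - 2 = 7

7


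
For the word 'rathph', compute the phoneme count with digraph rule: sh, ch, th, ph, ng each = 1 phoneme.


Parsing 'rathph' greedily, digraphs first:
  'r' -> consonant phoneme (phonemes so far: 1)
  'a' -> vowel phoneme (phonemes so far: 2)
  'th' -> digraph (1 consonant phoneme) (phonemes so far: 3)
  'ph' -> digraph (1 consonant phoneme) (phonemes so far: 4)
Total phonemes: 4

4


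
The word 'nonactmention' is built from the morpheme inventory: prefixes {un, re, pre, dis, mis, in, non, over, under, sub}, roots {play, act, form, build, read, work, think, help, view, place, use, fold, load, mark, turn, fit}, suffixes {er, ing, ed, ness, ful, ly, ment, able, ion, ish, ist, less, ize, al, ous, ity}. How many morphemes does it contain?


Segmenting 'nonactmention' against the inventory:
  'non' -> prefix (morpheme 1)
  'act' -> root (morpheme 2)
  'ment' -> suffix (morpheme 3)
  'ion' -> suffix (morpheme 4)
Total morphemes: 4

4


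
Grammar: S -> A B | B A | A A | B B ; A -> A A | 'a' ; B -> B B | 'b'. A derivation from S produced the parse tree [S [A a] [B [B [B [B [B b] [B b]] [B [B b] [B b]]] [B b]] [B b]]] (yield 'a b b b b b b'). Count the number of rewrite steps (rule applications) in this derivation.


Every bracketed nonterminal node [X ...] in the tree is produced by exactly one rule application.
Reading the tree off as a leftmost derivation:
  Step 1: S  =>  A B   (applied S -> A B)
  Step 2: A B  =>  a B   (applied A -> a)
  Step 3: a B  =>  a B B   (applied B -> B B)
  Step 4: a B B  =>  a B B B   (applied B -> B B)
  Step 5: a B B B  =>  a B B B B   (applied B -> B B)
  Step 6: a B B B B  =>  a B B B B B   (applied B -> B B)
  Step 7: a B B B B B  =>  a b B B B B   (applied B -> b)
  Step 8: a b B B B B  =>  a b b B B B   (applied B -> b)
  Step 9: a b b B B B  =>  a b b B B B B   (applied B -> B B)
  Step 10: a b b B B B B  =>  a b b b B B B   (applied B -> b)
  Step 11: a b b b B B B  =>  a b b b b B B   (applied B -> b)
  Step 12: a b b b b B B  =>  a b b b b b B   (applied B -> b)
  Step 13: a b b b b b B  =>  a b b b b b b   (applied B -> b)
Final yield: a b b b b b b
Total rewrite steps: 13

13


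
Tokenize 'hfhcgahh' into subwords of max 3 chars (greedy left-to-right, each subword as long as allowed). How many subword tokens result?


'hfhcgahh' has 8 characters.
Chunking with max size 3:
  Chunk 1: 'hfh' (positions 0-2)
  Chunk 2: 'cga' (positions 3-5)
  Chunk 3: 'hh' (positions 6-7)
Total chunks: ceil(8 / 3) = 3

3


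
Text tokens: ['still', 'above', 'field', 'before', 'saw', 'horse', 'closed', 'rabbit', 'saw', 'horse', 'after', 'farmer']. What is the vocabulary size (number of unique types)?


Listing all tokens and tracking unique types:
  Token 1: 'still' -> NEW (unique so far: 1)
  Token 2: 'above' -> NEW (unique so far: 2)
  Token 3: 'field' -> NEW (unique so far: 3)
  Token 4: 'before' -> NEW (unique so far: 4)
  Token 5: 'saw' -> NEW (unique so far: 5)
  Token 6: 'horse' -> NEW (unique so far: 6)
  Token 7: 'closed' -> NEW (unique so far: 7)
  Token 8: 'rabbit' -> NEW (unique so far: 8)
  Token 9: 'saw' -> duplicate (unique so far: 8)
  Token 10: 'horse' -> duplicate (unique so far: 8)
  Token 11: 'after' -> NEW (unique so far: 9)
  Token 12: 'farmer' -> NEW (unique so far: 10)
Unique types: ('above', 'after', 'before', 'closed', 'farmer', 'field', 'horse', 'rabbit', 'saw', 'still')
Vocabulary size: 10

10


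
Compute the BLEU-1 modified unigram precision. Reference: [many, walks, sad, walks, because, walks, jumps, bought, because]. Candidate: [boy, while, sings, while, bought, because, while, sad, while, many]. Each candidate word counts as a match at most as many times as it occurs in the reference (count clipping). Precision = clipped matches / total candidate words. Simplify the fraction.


Reference word counts: {'because': 2, 'bought': 1, 'jumps': 1, 'many': 1, 'sad': 1, 'walks': 3}
Checking each candidate word (with clipping):
  'boy' -> not in reference -> no match (matches: 0)
  'while' -> not in reference -> no match (matches: 0)
  'sings' -> not in reference -> no match (matches: 0)
  'while' -> not in reference -> no match (matches: 0)
  'bought' -> in reference (ref count 1, used 1/1) -> match (matches: 1)
  'because' -> in reference (ref count 2, used 1/2) -> match (matches: 2)
  'while' -> not in reference -> no match (matches: 2)
  'sad' -> in reference (ref count 1, used 1/1) -> match (matches: 3)
  'while' -> not in reference -> no match (matches: 3)
  'many' -> in reference (ref count 1, used 1/1) -> match (matches: 4)
Clipped matches: 4, Candidate length: 10
Precision = 4/10 = 2/5

2/5


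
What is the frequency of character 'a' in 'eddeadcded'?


Scanning 'eddeadcded' for 'a':
  Position 4: 'a' -> MATCH (count: 1)
Total occurrences of 'a': 1

1


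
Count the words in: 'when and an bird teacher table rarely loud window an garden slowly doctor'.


Counting words by splitting on spaces:
  Word 1: 'when'
  Word 2: 'and'
  Word 3: 'an'
  Word 4: 'bird'
  Word 5: 'teacher'
  Word 6: 'table'
  Word 7: 'rarely'
  Word 8: 'loud'
  Word 9: 'window'
  Word 10: 'an'
  Word 11: 'garden'
  Word 12: 'slowly'
  Word 13: 'doctor'
Total words: 13

13


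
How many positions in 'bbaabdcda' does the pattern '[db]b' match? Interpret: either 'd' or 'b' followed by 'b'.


Pattern: [db]b means either 'd' or 'b' followed by 'b'.
Scanning 'bbaabdcda' position-by-position:
  Pos 0: window 'bb' -> MATCH
  Pos 1: window 'ba' -> no
  Pos 2: window 'aa' -> no
  Pos 3: window 'ab' -> no
  Pos 4: window 'bd' -> no
  Pos 5: window 'dc' -> no
  Pos 6: window 'cd' -> no
  Pos 7: window 'da' -> no
  Pos 8: window 'a' -> no
Total matches: 1

1


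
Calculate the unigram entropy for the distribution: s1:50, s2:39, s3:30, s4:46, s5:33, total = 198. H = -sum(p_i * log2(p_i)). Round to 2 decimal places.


Computing entropy H = -sum(p_i * log2(p_i)):
  s1: p = 50/198 = 0.2525, -p*log2(p) = 0.5014
  s2: p = 39/198 = 0.1970, -p*log2(p) = 0.4617
  s3: p = 30/198 = 0.1515, -p*log2(p) = 0.4125
  s4: p = 46/198 = 0.2323, -p*log2(p) = 0.4892
  s5: p = 33/198 = 0.1667, -p*log2(p) = 0.4308
H = sum of terms = 2.2956
Rounded to 2 decimals: 2.30

2.30


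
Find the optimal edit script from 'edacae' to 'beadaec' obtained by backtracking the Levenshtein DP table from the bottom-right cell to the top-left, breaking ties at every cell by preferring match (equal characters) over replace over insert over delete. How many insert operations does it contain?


Edit distance = 4. Backtracking from cell (6, 7) with preference match > replace > insert > delete,
then listing the resulting alignment 'edacae' -> 'beadaec' left to right:
  Step 1: replace e->b
  Step 2: replace d->e
  Step 3: keep 'a'
  Step 4: replace c->d
  Step 5: keep 'a'
  Step 6: keep 'e'
  Step 7: insert 'c' [insertion #1]
Total insertions: 1

1


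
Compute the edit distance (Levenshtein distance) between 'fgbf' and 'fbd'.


Building DP table for s1='fgbf' (len 4) and s2='fbd' (len 3):
       f  b  d
    0  1  2  3
  f 1  0  1  2
  g 2  1  1  2
  b 3  2  1  2
  f 4  3  2  2
Edit distance = dp[4][3] = 2

2


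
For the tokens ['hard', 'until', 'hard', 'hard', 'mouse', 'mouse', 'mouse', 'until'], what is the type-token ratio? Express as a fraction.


Tokens: 8
Unique types: ('hard', 'mouse', 'until') = 3
TTR = 3/8
Already in lowest terms.

3/8


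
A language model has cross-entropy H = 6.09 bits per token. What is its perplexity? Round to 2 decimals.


Perplexity formula: PP = 2^H
H = 6.09
PP = 2^6.09
Decompose: 2^6.09 = 2^6 * 2^0.09
2^6 = 64, 2^0.09 ~ 1.0643702
PP ~ 64 * 1.0643702 = 68.1196928
Rounded to 2 decimals: 68.12

68.12


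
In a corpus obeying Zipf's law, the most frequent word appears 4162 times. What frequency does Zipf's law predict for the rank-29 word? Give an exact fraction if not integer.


Zipf's law: freq(rank) = f1 / rank
f1 = 4162, rank = 29
freq = 4162 / 29
GCD(4162, 29) = 1
Simplified: 4162/29

4162/29


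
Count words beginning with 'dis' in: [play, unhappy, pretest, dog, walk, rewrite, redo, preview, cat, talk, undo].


Checking each word for prefix 'dis':
  'play' -> no (count: 0)
  'unhappy' -> no (count: 0)
  'pretest' -> no (count: 0)
  'dog' -> no (count: 0)
  'walk' -> no (count: 0)
  'rewrite' -> no (count: 0)
  'redo' -> no (count: 0)
  'preview' -> no (count: 0)
  'cat' -> no (count: 0)
  'talk' -> no (count: 0)
  'undo' -> no (count: 0)
Total with prefix 'dis': 0

0


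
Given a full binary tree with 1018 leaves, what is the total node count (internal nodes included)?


Leaf nodes (terminals): 1018
Internal nodes = n - 1 = 1018 - 1 = 1017
Total = leaves + internal = 1018 + 1017 = 2035

2035


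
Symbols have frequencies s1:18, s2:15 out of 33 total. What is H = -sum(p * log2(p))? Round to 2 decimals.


Computing entropy H = -sum(p_i * log2(p_i)):
  s1: p = 18/33 = 0.5455, -p*log2(p) = 0.4770
  s2: p = 15/33 = 0.4545, -p*log2(p) = 0.5170
H = sum of terms = 0.9940
Rounded to 2 decimals: 0.99

0.99


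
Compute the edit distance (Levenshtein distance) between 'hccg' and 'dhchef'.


Building DP table for s1='hccg' (len 4) and s2='dhchef' (len 6):
       d  h  c  h  e  f
    0  1  2  3  4  5  6
  h 1  1  1  2  3  4  5
  c 2  2  2  1  2  3  4
  c 3  3  3  2  2  3  4
  g 4  4  4  3  3  3  4
Edit distance = dp[4][6] = 4

4


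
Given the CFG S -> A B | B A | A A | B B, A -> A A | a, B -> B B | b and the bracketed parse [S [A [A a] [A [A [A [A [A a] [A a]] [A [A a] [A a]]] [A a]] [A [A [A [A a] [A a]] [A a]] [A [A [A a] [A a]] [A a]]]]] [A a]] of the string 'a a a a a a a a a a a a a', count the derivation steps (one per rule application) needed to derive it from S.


Every bracketed nonterminal node [X ...] in the tree is produced by exactly one rule application.
Reading the tree off as a leftmost derivation:
  Step 1: S  =>  A A   (applied S -> A A)
  Step 2: A A  =>  A A A   (applied A -> A A)
  Step 3: A A A  =>  a A A   (applied A -> a)
  Step 4: a A A  =>  a A A A   (applied A -> A A)
  Step 5: a A A A  =>  a A A A A   (applied A -> A A)
  Step 6: a A A A A  =>  a A A A A A   (applied A -> A A)
  Step 7: a A A A A A  =>  a A A A A A A   (applied A -> A A)
  Step 8: a A A A A A A  =>  a a A A A A A   (applied A -> a)
  Step 9: a a A A A A A  =>  a a a A A A A   (applied A -> a)
  Step 10: a a a A A A A  =>  a a a A A A A A   (applied A -> A A)
  Step 11: a a a A A A A A  =>  a a a a A A A A   (applied A -> a)
  Step 12: a a a a A A A A  =>  a a a a a A A A   (applied A -> a)
  Step 13: a a a a a A A A  =>  a a a a a a A A   (applied A -> a)
  Step 14: a a a a a a A A  =>  a a a a a a A A A   (applied A -> A A)
  Step 15: a a a a a a A A A  =>  a a a a a a A A A A   (applied A -> A A)
  Step 16: a a a a a a A A A A  =>  a a a a a a A A A A A   (applied A -> A A)
  Step 17: a a a a a a A A A A A  =>  a a a a a a a A A A A   (applied A -> a)
  Step 18: a a a a a a a A A A A  =>  a a a a a a a a A A A   (applied A -> a)
  Step 19: a a a a a a a a A A A  =>  a a a a a a a a a A A   (applied A -> a)
  Step 20: a a a a a a a a a A A  =>  a a a a a a a a a A A A   (applied A -> A A)
  Step 21: a a a a a a a a a A A A  =>  a a a a a a a a a A A A A   (applied A -> A A)
  Step 22: a a a a a a a a a A A A A  =>  a a a a a a a a a a A A A   (applied A -> a)
  Step 23: a a a a a a a a a a A A A  =>  a a a a a a a a a a a A A   (applied A -> a)
  Step 24: a a a a a a a a a a a A A  =>  a a a a a a a a a a a a A   (applied A -> a)
  Step 25: a a a a a a a a a a a a A  =>  a a a a a a a a a a a a a   (applied A -> a)
Final yield: a a a a a a a a a a a a a
Total rewrite steps: 25

25


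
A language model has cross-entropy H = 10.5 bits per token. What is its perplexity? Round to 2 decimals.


Perplexity formula: PP = 2^H
H = 10.5
PP = 2^10.5
Decompose: 2^10.5 = 2^10 * 2^0.5 = 2^10 * sqrt(2)
2^10 = 1024, sqrt(2) ~ 1.4142136
PP ~ 1024 * 1.4142136 = 1448.1547264
Rounded to 2 decimals: 1448.15

1448.15


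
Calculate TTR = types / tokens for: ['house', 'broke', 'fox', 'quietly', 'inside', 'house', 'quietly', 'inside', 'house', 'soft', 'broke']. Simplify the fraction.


Tokens: 11
Unique types: ('broke', 'fox', 'house', 'inside', 'quietly', 'soft') = 6
TTR = 6/11
Already in lowest terms.

6/11


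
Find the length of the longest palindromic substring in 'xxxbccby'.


Scanning 'xxxbccby' for palindromic substrings.
Substring at positions 3-6: 'bccb'.
Check: reverse('bccb') = 'bccb' -> palindrome confirmed.
Neighbouring characters ('x' / 'y') break symmetry, so it cannot extend further.
No longer palindromic substring exists; longest length = 4

4


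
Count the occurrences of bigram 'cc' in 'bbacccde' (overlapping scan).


Scanning 'bbacccde' for bigram 'cc':
  Position 0: 'bb' -> no
  Position 1: 'ba' -> no
  Position 2: 'ac' -> no
  Position 3: 'cc' -> MATCH
  Position 4: 'cc' -> MATCH
  Position 5: 'cd' -> no
  Position 6: 'de' -> no
Total matches: 2

2
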